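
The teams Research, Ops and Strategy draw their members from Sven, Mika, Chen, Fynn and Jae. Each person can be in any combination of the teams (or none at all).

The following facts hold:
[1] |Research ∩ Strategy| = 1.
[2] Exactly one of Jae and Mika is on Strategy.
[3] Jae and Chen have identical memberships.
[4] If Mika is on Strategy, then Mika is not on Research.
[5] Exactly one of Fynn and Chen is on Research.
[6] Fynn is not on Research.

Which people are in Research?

From (6): Fynn ∉ Research.
(5) (exactly one): Chen ∈ Research.
(3): Jae matches Chen: Jae ∈ Research.
Suppose Sven ∉ Research: no assignment then satisfies all the clues, so Sven ∈ Research.

Research = {Chen, Jae, Sven}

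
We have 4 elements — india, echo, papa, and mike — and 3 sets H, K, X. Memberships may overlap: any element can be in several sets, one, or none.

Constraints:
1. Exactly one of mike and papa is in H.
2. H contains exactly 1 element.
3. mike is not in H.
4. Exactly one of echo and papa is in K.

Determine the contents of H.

From (3): mike ∉ H.
(1) (exactly one): papa ∈ H.
(2): H already has 1, so the rest are out.

H = {papa}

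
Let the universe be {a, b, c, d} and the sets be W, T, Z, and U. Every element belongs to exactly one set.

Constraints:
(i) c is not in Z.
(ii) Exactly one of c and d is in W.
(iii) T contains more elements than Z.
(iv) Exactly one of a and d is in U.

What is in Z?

Z = {}

From (i): c ∉ Z.
Suppose a ∈ Z: no assignment then satisfies all the clues, so a ∉ Z.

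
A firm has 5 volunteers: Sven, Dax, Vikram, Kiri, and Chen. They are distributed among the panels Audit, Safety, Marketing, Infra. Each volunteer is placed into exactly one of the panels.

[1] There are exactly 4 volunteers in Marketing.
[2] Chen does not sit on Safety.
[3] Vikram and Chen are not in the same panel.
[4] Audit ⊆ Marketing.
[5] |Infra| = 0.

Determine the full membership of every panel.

Audit = {}; Safety = {Vikram}; Marketing = {Chen, Dax, Kiri, Sven}; Infra = {}

From (2): Chen ∉ Safety.
(5): Infra already has 0, so the rest are out.
Suppose Sven ∈ Audit: no assignment then satisfies all the clues, so Sven ∉ Audit.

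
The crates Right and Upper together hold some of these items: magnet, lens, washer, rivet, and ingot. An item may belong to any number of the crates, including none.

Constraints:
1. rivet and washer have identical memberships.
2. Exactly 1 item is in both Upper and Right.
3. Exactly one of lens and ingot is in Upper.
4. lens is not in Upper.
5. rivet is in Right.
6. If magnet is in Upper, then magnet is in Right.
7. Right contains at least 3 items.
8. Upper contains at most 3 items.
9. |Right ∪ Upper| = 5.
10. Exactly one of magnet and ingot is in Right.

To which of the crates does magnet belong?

From (4): lens ∉ Upper.
From (5): rivet ∈ Right.
(1): washer matches rivet: washer ∈ Right.
(3) (exactly one): ingot ∈ Upper.
Suppose magnet ∉ Right: no assignment then satisfies all the clues, so magnet ∈ Right.

magnet: Right, Upper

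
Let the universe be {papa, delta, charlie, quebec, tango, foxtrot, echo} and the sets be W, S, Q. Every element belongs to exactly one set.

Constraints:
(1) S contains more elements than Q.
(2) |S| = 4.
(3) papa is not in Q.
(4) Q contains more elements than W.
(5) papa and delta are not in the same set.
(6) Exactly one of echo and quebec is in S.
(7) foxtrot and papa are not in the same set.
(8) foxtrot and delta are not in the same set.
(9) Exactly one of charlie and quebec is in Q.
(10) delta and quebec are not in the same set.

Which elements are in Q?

Q = {foxtrot, quebec}

From (3): papa ∉ Q.
Suppose delta ∈ Q: no assignment then satisfies all the clues, so delta ∉ Q.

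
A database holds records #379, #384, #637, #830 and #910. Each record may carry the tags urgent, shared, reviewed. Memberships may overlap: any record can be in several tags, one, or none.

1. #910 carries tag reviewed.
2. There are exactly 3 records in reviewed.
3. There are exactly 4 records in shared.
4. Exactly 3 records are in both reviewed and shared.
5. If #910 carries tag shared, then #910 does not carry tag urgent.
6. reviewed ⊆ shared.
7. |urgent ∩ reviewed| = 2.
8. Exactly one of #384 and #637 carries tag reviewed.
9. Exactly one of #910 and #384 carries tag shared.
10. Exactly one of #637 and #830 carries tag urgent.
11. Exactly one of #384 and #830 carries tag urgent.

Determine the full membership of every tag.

urgent = {#379, #384, #637}; shared = {#379, #637, #830, #910}; reviewed = {#379, #637, #910}

From (1): #910 ∈ reviewed.
(6) with #910 ∈ reviewed: #910 ∈ shared.
(9) (exactly one): #384 ∉ shared.
(3): only 4 candidates remain for shared, so all are in.
(5): #910 ∉ urgent.
(6) contrapositive: #384 ∉ reviewed.
(8) (exactly one): #637 ∈ reviewed.
Suppose #379 ∉ urgent: no assignment then satisfies all the clues, so #379 ∈ urgent.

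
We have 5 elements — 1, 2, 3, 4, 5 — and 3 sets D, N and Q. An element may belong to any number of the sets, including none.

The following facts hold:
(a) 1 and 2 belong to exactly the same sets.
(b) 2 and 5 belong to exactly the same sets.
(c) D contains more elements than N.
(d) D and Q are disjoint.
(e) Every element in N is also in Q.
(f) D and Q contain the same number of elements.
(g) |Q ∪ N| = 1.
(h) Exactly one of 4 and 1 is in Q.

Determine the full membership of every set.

D = {3}; N = {}; Q = {4}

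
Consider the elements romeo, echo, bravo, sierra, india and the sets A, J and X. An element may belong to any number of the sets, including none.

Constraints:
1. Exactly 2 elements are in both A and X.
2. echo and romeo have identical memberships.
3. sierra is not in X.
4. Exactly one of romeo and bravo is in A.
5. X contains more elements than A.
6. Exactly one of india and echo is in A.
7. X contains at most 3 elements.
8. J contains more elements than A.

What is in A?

A = {echo, romeo}

From (3): sierra ∉ X.
Suppose romeo ∉ A: no assignment then satisfies all the clues, so romeo ∈ A.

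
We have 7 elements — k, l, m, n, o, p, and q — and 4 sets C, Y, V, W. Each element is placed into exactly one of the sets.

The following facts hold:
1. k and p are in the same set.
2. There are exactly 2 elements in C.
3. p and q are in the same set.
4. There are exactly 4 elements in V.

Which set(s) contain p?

p: V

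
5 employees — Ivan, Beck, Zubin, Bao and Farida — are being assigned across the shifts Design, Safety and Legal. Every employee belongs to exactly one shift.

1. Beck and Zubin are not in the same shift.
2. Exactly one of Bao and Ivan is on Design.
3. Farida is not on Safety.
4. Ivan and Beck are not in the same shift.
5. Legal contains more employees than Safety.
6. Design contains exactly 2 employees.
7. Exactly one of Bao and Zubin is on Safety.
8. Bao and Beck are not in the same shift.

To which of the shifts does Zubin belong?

From (3): Farida ∉ Safety.
Suppose Zubin ∉ Design: no assignment then satisfies all the clues, so Zubin ∈ Design.

Zubin: Design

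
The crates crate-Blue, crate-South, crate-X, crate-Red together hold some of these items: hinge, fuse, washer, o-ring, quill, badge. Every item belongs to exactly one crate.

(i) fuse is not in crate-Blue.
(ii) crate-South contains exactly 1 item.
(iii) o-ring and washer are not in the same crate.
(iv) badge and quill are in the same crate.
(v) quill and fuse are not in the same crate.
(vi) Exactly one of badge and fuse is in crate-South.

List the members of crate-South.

crate-South = {fuse}

From (i): fuse ∉ crate-Blue.
Suppose hinge ∈ crate-South: no assignment then satisfies all the clues, so hinge ∉ crate-South.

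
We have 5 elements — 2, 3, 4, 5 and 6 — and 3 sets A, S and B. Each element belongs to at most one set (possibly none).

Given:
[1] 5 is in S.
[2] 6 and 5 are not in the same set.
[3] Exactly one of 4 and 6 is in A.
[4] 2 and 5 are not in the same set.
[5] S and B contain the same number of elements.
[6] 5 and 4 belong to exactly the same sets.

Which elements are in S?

S = {4, 5}

From (1): 5 ∈ S.
(2): 6 ∉ S.
(4): 2 ∉ S.
(6): 4 matches 5: 4 ∉ A.
(6): 4 matches 5: 4 ∈ S.
(3) (exactly one): 6 ∈ A.
Suppose 3 ∈ S: no assignment then satisfies all the clues, so 3 ∉ S.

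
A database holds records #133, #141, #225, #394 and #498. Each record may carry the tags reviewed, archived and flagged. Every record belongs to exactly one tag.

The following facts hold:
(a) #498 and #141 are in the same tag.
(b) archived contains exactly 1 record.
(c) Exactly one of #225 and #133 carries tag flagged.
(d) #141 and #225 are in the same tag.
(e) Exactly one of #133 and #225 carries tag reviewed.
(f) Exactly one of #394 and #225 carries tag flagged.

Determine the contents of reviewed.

reviewed = {#133}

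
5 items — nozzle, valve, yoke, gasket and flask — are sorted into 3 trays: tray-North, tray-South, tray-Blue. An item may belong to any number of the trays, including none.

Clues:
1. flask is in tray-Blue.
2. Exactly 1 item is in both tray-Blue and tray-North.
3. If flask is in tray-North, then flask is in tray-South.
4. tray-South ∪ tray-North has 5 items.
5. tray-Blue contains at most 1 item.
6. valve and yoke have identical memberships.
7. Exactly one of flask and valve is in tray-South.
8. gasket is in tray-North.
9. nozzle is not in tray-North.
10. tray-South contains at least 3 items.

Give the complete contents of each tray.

tray-North = {flask, gasket, valve, yoke}; tray-South = {flask, gasket, nozzle}; tray-Blue = {flask}

From (1): flask ∈ tray-Blue.
From (8): gasket ∈ tray-North.
From (9): nozzle ∉ tray-North.
(5): tray-Blue already has 1, so the rest are out.
Suppose nozzle ∉ tray-South: no assignment then satisfies all the clues, so nozzle ∈ tray-South.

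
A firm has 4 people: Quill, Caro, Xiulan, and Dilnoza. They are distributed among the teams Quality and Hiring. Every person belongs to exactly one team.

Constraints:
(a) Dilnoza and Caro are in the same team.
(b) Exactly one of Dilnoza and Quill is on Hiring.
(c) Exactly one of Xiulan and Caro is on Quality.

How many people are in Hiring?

2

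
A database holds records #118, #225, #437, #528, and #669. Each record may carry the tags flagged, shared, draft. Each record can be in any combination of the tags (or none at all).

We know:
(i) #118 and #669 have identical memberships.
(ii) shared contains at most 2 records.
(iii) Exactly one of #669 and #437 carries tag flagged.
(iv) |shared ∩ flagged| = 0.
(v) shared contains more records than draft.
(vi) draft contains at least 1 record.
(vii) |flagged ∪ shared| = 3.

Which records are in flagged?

flagged = {#437}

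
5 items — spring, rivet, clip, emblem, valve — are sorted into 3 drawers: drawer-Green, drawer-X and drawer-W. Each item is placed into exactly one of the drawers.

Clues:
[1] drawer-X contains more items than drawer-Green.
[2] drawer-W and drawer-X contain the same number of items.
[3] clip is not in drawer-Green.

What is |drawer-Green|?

1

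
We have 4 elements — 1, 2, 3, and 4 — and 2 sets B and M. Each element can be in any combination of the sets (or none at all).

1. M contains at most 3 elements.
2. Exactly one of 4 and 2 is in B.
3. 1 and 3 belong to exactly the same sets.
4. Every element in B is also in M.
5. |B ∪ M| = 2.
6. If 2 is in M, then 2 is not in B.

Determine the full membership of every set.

B = {4}; M = {2, 4}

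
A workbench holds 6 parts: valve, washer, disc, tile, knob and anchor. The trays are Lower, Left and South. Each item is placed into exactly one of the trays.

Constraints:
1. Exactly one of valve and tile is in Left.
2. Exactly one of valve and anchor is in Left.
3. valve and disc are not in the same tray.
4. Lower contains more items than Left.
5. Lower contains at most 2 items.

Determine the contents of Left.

Left = {valve}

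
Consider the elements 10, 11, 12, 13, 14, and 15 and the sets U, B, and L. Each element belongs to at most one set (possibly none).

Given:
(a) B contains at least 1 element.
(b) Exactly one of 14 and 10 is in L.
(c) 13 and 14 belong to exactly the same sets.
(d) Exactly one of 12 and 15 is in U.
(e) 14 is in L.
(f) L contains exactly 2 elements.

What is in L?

From (e): 14 ∈ L.
(b) (exactly one): 10 ∉ L.
(c): 13 matches 14: 13 ∉ U.
(c): 13 matches 14: 13 ∉ B.
(c): 13 matches 14: 13 ∈ L.
(f): L already has 2, so the rest are out.

L = {13, 14}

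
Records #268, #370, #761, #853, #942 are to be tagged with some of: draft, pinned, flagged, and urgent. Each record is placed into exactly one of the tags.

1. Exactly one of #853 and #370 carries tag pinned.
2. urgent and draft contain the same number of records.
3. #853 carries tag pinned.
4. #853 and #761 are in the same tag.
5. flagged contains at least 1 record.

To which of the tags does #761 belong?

#761: pinned

From (3): #853 ∈ pinned.
(1) (exactly one): #370 ∉ pinned.
(4): #761 matches #853: #761 ∉ draft.
(4): #761 matches #853: #761 ∈ pinned.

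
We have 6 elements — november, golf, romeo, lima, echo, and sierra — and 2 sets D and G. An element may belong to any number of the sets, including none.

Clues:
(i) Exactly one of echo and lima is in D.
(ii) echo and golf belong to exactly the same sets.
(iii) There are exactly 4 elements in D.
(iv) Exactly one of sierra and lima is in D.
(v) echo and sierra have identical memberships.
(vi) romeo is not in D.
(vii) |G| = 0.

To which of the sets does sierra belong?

From (vi): romeo ∉ D.
(vii): G already has 0, so the rest are out.
Suppose sierra ∉ D: no assignment then satisfies all the clues, so sierra ∈ D.

sierra: D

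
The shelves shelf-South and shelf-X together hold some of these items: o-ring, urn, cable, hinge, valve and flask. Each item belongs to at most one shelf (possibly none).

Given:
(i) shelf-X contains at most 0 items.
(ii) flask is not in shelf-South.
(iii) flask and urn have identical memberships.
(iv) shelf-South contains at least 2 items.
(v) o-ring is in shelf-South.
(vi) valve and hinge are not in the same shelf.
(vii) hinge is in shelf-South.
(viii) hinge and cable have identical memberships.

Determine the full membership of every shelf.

shelf-South = {cable, hinge, o-ring}; shelf-X = {}

From (ii): flask ∉ shelf-South.
From (v): o-ring ∈ shelf-South.
From (vii): hinge ∈ shelf-South.
(i): shelf-X already has 0, so the rest are out.
(iii): urn matches flask: urn ∉ shelf-South.
(vi): valve ∉ shelf-South.
(viii): cable matches hinge: cable ∈ shelf-South.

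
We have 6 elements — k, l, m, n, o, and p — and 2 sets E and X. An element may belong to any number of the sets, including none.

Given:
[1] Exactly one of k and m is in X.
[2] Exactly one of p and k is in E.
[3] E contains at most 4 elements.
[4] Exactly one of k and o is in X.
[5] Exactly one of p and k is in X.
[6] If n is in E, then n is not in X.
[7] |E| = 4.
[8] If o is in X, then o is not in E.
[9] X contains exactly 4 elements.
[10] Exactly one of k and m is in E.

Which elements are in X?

X = {l, m, o, p}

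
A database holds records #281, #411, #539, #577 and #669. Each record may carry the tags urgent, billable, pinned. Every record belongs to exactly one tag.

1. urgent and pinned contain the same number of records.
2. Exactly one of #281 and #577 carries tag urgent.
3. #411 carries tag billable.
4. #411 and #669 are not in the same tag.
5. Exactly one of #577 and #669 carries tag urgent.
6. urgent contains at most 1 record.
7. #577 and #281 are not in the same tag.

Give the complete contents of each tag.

From (3): #411 ∈ billable.
(4): #669 ∉ billable.
Suppose #281 ∈ urgent: no assignment then satisfies all the clues, so #281 ∉ urgent.

urgent = {#577}; billable = {#281, #411, #539}; pinned = {#669}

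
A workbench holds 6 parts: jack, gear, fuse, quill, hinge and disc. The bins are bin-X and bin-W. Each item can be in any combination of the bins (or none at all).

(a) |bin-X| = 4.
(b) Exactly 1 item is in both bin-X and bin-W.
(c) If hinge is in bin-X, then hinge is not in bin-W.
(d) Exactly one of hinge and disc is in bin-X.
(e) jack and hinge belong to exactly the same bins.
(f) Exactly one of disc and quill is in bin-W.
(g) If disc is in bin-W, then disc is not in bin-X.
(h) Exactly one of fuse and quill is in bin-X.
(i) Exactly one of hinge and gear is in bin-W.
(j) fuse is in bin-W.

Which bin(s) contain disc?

disc: bin-W

From (j): fuse ∈ bin-W.
Suppose disc ∈ bin-X: no assignment then satisfies all the clues, so disc ∉ bin-X.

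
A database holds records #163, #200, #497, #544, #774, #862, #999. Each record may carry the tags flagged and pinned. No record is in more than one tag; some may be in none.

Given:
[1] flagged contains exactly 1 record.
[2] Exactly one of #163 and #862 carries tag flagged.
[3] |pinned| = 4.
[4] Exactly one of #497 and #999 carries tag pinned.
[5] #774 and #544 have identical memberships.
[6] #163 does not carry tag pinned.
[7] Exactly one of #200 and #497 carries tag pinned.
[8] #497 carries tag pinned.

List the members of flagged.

From (6): #163 ∉ pinned.
From (8): #497 ∈ pinned.
(4) (exactly one): #999 ∉ pinned.
(7) (exactly one): #200 ∉ pinned.
(3): only 4 candidates remain for pinned, so all are in.
(2) (exactly one): #163 ∈ flagged.
(1): flagged already has 1, so the rest are out.

flagged = {#163}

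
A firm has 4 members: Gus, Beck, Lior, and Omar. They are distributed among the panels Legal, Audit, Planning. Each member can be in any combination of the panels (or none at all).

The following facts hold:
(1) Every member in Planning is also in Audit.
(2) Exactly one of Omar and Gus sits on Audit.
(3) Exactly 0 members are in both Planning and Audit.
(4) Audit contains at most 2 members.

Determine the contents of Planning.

Planning = {}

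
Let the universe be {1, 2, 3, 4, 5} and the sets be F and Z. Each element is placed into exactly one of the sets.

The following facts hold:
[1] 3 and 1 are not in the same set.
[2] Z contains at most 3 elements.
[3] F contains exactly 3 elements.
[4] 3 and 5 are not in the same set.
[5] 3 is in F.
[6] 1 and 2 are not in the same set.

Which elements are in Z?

Z = {1, 5}

From (5): 3 ∈ F.
(1): 1 ∉ F.
(4): 5 ∉ F.
Only one set left: 1 ∈ Z.
Only one set left: 5 ∈ Z.
(3): only 3 candidates remain for F, so all are in.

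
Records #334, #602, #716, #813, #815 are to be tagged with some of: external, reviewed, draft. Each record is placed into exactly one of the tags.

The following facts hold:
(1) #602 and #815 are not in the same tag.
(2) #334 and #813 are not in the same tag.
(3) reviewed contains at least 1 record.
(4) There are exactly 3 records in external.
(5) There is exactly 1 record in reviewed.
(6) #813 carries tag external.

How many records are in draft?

1

From (6): #813 ∈ external.
(2): #334 ∉ external.
Suppose #716 ∉ external: no assignment then satisfies all the clues, so #716 ∈ external.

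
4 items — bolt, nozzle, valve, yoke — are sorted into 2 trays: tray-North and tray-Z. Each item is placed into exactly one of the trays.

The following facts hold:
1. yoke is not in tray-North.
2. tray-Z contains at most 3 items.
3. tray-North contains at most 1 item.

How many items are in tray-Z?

3

From (1): yoke ∉ tray-North.
Only one tray left: yoke ∈ tray-Z.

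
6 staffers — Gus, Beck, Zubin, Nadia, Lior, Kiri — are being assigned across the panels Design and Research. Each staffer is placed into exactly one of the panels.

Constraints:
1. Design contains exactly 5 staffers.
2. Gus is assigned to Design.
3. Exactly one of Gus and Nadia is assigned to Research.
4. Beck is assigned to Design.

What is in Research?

Research = {Nadia}

From (2): Gus ∈ Design.
From (4): Beck ∈ Design.
(3) (exactly one): Nadia ∈ Research.
(1): only 5 candidates remain for Design, so all are in.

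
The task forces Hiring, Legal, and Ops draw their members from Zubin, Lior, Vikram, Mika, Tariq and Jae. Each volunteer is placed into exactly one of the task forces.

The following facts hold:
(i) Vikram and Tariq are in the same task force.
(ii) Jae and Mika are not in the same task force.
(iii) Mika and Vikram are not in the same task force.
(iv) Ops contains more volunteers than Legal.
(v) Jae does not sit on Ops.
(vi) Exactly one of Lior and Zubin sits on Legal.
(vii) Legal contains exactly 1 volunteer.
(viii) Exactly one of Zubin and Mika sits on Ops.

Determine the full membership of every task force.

Hiring = {Jae, Tariq, Vikram}; Legal = {Zubin}; Ops = {Lior, Mika}

From (v): Jae ∉ Ops.
Suppose Zubin ∈ Hiring: no assignment then satisfies all the clues, so Zubin ∉ Hiring.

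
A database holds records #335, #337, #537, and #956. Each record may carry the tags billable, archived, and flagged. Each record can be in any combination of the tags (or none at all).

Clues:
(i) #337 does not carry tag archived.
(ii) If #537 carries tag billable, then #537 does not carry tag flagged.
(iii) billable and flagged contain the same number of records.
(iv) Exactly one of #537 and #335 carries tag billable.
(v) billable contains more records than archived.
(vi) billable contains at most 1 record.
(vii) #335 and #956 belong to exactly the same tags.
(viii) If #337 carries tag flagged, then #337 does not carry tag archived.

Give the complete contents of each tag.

billable = {#537}; archived = {}; flagged = {#337}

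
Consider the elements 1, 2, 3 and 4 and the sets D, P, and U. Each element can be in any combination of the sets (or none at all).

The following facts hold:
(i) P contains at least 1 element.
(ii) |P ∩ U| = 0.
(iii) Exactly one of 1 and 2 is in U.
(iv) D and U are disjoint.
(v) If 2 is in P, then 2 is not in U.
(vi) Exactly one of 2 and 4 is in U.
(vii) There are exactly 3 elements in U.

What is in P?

P = {2}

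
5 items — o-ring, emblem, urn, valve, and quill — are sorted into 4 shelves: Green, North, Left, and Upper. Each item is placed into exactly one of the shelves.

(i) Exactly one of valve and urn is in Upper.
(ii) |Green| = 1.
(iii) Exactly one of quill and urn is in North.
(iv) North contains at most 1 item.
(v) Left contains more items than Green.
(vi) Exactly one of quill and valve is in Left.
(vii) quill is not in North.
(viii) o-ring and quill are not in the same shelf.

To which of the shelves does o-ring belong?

From (vii): quill ∉ North.
(iii) (exactly one): urn ∈ North.
(iv): North already has 1, so the rest are out.
(i) (exactly one): valve ∈ Upper.
(vi) (exactly one): quill ∈ Left.
(viii): o-ring ∉ Left.
Suppose o-ring ∉ Green: no assignment then satisfies all the clues, so o-ring ∈ Green.

o-ring: Green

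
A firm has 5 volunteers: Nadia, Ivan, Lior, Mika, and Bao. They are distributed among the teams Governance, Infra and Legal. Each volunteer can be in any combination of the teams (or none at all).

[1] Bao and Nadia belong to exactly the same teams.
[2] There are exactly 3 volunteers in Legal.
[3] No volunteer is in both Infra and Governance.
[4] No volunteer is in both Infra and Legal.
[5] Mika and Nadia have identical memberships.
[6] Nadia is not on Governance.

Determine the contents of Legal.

Legal = {Bao, Mika, Nadia}

From (6): Nadia ∉ Governance.
(1): Bao matches Nadia: Bao ∉ Governance.
(5): Mika matches Nadia: Mika ∉ Governance.
Suppose Nadia ∉ Legal: no assignment then satisfies all the clues, so Nadia ∈ Legal.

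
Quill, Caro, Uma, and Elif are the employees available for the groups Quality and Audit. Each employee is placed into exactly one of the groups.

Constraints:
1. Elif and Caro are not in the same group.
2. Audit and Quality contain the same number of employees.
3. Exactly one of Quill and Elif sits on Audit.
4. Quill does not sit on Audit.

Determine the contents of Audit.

Audit = {Elif, Uma}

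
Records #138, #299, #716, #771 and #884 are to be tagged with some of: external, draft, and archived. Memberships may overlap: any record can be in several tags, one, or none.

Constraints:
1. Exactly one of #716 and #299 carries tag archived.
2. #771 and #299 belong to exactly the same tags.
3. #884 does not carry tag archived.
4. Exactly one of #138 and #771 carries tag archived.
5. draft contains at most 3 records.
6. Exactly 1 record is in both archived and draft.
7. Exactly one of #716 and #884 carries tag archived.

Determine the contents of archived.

From (3): #884 ∉ archived.
(7) (exactly one): #716 ∈ archived.
(1) (exactly one): #299 ∉ archived.
(2): #771 matches #299: #771 ∉ archived.
(4) (exactly one): #138 ∈ archived.

archived = {#138, #716}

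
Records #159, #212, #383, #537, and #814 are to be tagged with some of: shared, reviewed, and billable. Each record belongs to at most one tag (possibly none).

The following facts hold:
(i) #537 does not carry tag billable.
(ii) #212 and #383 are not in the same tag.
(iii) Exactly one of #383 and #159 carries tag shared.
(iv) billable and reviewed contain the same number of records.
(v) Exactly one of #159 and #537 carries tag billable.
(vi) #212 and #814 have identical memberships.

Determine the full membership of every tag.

shared = {#383}; reviewed = {#537}; billable = {#159}

From (i): #537 ∉ billable.
(v) (exactly one): #159 ∈ billable.
(iii) (exactly one): #383 ∈ shared.
(ii): #212 ∉ shared.
(vi): #814 matches #212: #814 ∉ shared.
Suppose #212 ∈ reviewed: no assignment then satisfies all the clues, so #212 ∉ reviewed.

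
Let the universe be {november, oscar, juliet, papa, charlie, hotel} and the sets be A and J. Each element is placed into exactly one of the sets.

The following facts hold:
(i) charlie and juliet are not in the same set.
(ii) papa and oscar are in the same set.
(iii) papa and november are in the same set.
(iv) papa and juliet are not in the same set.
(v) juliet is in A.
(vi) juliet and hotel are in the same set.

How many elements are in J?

From (v): juliet ∈ A.
(i): charlie ∉ A.
(iv): papa ∉ A.
(vi): hotel matches juliet: hotel ∈ A.
Only one set left: papa ∈ J.
Only one set left: charlie ∈ J.
(ii): oscar matches papa: oscar ∉ A.
(ii): oscar matches papa: oscar ∈ J.
(iii): november matches papa: november ∉ A.
(iii): november matches papa: november ∈ J.

4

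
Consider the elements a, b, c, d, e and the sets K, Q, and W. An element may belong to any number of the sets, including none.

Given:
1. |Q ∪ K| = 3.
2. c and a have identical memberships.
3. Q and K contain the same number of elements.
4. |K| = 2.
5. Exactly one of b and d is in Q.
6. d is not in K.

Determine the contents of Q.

Q = {d, e}

From (6): d ∉ K.
Suppose a ∈ Q: no assignment then satisfies all the clues, so a ∉ Q.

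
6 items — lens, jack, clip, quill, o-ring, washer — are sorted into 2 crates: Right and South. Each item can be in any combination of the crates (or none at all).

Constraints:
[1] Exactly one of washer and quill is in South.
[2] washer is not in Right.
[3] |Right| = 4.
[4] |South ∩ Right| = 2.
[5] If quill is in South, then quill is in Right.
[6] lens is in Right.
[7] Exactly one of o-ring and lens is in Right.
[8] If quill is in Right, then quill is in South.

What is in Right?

From (2): washer ∉ Right.
From (6): lens ∈ Right.
(7) (exactly one): o-ring ∉ Right.
(3): only 4 candidates remain for Right, so all are in.
(8): quill ∈ South.
(1) (exactly one): washer ∉ South.

Right = {clip, jack, lens, quill}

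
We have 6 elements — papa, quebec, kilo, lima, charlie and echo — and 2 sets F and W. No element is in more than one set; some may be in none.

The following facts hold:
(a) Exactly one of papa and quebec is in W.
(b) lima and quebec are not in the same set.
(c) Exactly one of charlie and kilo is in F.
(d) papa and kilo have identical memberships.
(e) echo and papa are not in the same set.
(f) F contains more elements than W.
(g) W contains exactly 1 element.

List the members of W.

W = {quebec}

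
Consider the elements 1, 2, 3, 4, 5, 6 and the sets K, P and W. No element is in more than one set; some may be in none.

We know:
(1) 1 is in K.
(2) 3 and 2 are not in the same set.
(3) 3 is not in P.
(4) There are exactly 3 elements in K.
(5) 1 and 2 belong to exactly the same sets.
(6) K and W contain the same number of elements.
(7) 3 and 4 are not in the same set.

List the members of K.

K = {1, 2, 4}

From (1): 1 ∈ K.
From (3): 3 ∉ P.
(5): 2 matches 1: 2 ∈ K.
(2): 3 ∉ K.
Suppose 4 ∉ K: no assignment then satisfies all the clues, so 4 ∈ K.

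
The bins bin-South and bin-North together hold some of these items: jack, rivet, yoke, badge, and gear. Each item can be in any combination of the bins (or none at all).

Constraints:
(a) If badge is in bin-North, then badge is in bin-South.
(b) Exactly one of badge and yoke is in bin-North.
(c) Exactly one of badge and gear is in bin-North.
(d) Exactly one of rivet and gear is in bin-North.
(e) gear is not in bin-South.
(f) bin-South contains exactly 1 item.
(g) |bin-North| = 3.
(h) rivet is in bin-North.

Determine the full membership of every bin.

bin-South = {badge}; bin-North = {badge, jack, rivet}

From (e): gear ∉ bin-South.
From (h): rivet ∈ bin-North.
(d) (exactly one): gear ∉ bin-North.
(c) (exactly one): badge ∈ bin-North.
(a): badge ∈ bin-South.
(b) (exactly one): yoke ∉ bin-North.
(f): bin-South already has 1, so the rest are out.
(g): only 3 candidates remain for bin-North, so all are in.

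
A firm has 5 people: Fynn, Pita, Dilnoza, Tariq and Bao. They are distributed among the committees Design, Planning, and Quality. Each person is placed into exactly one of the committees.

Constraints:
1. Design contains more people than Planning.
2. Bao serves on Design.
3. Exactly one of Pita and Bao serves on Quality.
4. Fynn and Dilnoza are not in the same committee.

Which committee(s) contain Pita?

From (2): Bao ∈ Design.
(3) (exactly one): Pita ∈ Quality.

Pita: Quality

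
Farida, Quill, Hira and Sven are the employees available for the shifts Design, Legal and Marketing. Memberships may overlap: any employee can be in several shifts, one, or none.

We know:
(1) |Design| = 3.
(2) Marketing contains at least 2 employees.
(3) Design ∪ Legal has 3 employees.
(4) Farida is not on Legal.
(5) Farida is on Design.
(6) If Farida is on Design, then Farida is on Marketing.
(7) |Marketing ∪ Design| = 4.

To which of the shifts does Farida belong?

Farida: Design, Marketing

From (4): Farida ∉ Legal.
From (5): Farida ∈ Design.
(6): Farida ∈ Marketing.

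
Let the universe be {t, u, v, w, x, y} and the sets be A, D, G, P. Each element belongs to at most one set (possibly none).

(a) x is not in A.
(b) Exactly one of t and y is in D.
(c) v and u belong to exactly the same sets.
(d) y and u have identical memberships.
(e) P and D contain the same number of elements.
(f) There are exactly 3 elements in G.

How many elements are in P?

1

From (a): x ∉ A.
Suppose t ∈ A: no assignment then satisfies all the clues, so t ∉ A.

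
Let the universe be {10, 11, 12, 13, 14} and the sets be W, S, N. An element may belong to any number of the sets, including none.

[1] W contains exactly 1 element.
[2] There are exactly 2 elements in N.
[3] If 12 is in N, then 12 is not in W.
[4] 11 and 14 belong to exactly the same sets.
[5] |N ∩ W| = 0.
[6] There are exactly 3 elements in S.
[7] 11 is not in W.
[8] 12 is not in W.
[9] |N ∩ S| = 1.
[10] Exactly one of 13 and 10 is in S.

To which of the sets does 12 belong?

From (7): 11 ∉ W.
From (8): 12 ∉ W.
(4): 14 matches 11: 14 ∉ W.
Suppose 12 ∈ S: no assignment then satisfies all the clues, so 12 ∉ S.

12: N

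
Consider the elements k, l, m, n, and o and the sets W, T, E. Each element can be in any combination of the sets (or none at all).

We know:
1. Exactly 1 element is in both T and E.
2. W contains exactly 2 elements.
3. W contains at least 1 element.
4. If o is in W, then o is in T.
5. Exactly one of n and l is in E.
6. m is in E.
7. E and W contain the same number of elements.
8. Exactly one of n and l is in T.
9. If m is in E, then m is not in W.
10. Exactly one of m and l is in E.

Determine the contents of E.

E = {m, n}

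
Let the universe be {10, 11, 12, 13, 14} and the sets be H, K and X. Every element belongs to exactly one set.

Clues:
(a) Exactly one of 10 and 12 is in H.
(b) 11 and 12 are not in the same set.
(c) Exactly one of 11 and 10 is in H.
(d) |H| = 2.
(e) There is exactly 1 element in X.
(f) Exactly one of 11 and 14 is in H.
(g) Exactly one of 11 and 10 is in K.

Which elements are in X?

X = {12}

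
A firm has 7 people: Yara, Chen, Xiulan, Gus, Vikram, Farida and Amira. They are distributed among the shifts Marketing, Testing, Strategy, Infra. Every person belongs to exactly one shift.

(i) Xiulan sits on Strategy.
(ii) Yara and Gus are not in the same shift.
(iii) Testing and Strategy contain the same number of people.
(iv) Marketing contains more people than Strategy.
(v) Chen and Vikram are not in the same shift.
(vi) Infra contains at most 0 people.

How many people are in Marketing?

3

From (i): Xiulan ∈ Strategy.
(vi): Infra already has 0, so the rest are out.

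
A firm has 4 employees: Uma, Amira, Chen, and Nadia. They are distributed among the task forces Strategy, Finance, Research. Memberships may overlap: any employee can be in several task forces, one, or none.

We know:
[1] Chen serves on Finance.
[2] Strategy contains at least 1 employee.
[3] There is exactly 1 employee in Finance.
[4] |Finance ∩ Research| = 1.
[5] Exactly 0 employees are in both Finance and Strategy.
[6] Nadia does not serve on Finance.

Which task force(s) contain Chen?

Chen: Finance, Research

From (1): Chen ∈ Finance.
From (6): Nadia ∉ Finance.
(3): Finance already has 1, so the rest are out.
Suppose Chen ∈ Strategy: no assignment then satisfies all the clues, so Chen ∉ Strategy.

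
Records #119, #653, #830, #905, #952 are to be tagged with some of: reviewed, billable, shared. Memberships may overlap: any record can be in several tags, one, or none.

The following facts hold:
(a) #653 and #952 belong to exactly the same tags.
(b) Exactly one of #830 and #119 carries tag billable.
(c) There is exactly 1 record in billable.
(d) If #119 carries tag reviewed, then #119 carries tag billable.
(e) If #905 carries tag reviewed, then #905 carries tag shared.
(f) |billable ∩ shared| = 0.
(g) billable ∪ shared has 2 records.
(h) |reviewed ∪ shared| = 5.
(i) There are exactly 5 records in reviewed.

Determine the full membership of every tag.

reviewed = {#119, #653, #830, #905, #952}; billable = {#119}; shared = {#905}

(i): only 5 candidates remain for reviewed, so all are in.
(d): #119 ∈ billable.
(e): #905 ∈ shared.
(b) (exactly one): #830 ∉ billable.
(c): billable already has 1, so the rest are out.
Suppose #119 ∈ shared: no assignment then satisfies all the clues, so #119 ∉ shared.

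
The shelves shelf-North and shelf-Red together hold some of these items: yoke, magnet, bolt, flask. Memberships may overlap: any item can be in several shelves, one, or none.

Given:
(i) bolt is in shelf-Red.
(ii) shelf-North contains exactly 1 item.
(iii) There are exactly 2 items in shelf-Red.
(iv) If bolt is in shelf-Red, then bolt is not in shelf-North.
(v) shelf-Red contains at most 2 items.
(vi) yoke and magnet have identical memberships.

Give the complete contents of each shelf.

shelf-North = {flask}; shelf-Red = {bolt, flask}

From (i): bolt ∈ shelf-Red.
(iv): bolt ∉ shelf-North.
Suppose yoke ∈ shelf-North: no assignment then satisfies all the clues, so yoke ∉ shelf-North.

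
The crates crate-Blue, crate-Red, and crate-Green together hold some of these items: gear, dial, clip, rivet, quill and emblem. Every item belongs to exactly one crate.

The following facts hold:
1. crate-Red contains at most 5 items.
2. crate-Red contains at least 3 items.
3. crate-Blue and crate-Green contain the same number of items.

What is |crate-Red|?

4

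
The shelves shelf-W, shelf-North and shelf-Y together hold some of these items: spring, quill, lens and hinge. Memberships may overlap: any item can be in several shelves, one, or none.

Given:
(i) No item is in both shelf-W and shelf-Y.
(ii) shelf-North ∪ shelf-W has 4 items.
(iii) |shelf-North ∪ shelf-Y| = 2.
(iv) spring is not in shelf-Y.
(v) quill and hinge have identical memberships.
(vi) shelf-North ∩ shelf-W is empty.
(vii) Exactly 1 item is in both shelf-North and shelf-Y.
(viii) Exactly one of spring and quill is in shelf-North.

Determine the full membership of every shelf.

shelf-W = {hinge, quill}; shelf-North = {lens, spring}; shelf-Y = {lens}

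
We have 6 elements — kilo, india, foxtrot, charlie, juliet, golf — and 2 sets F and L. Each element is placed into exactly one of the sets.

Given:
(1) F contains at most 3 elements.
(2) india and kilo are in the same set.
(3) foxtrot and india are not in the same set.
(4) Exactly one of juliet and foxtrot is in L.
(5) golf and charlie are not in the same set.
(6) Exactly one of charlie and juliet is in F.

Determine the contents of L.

L = {golf, india, juliet, kilo}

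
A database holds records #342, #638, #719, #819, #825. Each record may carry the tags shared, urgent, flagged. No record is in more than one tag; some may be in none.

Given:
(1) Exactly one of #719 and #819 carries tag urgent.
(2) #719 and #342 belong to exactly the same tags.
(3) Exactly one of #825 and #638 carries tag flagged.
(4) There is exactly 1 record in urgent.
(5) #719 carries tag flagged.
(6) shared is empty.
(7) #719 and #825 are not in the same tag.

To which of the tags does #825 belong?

From (5): #719 ∈ flagged.
(1) (exactly one): #819 ∈ urgent.
(2): #342 matches #719: #342 ∉ shared.
(2): #342 matches #719: #342 ∉ urgent.
(2): #342 matches #719: #342 ∈ flagged.
(4): urgent already has 1, so the rest are out.
(6): shared already has 0, so the rest are out.
(7): #825 ∉ flagged.
(3) (exactly one): #638 ∈ flagged.

#825: none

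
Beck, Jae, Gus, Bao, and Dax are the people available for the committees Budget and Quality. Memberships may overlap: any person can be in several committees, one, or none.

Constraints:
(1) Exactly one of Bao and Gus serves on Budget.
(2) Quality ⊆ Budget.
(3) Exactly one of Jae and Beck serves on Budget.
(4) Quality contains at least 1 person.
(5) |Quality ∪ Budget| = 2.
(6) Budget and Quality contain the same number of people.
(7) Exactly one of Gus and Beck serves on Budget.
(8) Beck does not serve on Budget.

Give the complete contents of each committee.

Budget = {Gus, Jae}; Quality = {Gus, Jae}

From (8): Beck ∉ Budget.
(2) contrapositive: Beck ∉ Quality.
(3) (exactly one): Jae ∈ Budget.
(7) (exactly one): Gus ∈ Budget.
(1) (exactly one): Bao ∉ Budget.
(2) contrapositive: Bao ∉ Quality.
Suppose Jae ∉ Quality: no assignment then satisfies all the clues, so Jae ∈ Quality.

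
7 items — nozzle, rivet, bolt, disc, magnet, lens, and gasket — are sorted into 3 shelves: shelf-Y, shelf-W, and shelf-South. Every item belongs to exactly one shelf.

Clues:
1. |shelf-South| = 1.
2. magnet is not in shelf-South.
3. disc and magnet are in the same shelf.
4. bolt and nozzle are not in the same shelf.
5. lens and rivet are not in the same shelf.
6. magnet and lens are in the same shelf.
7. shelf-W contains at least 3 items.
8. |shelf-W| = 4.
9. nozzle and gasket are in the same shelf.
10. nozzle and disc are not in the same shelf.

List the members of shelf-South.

shelf-South = {rivet}

From (2): magnet ∉ shelf-South.
(3): disc matches magnet: disc ∉ shelf-South.
(6): lens matches magnet: lens ∉ shelf-South.
Suppose nozzle ∈ shelf-South: no assignment then satisfies all the clues, so nozzle ∉ shelf-South.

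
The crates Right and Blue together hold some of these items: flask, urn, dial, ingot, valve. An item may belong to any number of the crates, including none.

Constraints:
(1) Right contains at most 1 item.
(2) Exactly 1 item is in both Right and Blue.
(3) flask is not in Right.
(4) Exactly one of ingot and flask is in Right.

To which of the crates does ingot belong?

From (3): flask ∉ Right.
(4) (exactly one): ingot ∈ Right.
(1): Right already has 1, so the rest are out.
Suppose ingot ∉ Blue: no assignment then satisfies all the clues, so ingot ∈ Blue.

ingot: Blue, Right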